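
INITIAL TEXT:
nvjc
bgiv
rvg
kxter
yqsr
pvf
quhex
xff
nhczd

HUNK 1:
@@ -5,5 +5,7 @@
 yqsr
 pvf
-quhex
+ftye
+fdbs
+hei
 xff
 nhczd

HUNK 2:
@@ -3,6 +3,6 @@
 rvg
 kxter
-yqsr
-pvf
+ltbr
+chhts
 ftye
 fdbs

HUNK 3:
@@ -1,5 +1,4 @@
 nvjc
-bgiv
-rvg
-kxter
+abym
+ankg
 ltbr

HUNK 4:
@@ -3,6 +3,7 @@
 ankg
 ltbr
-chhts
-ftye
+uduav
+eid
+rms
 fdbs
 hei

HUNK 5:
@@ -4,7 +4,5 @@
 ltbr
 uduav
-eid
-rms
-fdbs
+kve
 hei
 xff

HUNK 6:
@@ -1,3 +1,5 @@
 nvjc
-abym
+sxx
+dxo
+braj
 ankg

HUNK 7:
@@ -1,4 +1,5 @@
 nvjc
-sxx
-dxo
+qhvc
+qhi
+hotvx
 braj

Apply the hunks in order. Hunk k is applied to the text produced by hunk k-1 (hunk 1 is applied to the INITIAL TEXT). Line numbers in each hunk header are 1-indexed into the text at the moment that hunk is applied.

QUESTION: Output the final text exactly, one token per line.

Answer: nvjc
qhvc
qhi
hotvx
braj
ankg
ltbr
uduav
kve
hei
xff
nhczd

Derivation:
Hunk 1: at line 5 remove [quhex] add [ftye,fdbs,hei] -> 11 lines: nvjc bgiv rvg kxter yqsr pvf ftye fdbs hei xff nhczd
Hunk 2: at line 3 remove [yqsr,pvf] add [ltbr,chhts] -> 11 lines: nvjc bgiv rvg kxter ltbr chhts ftye fdbs hei xff nhczd
Hunk 3: at line 1 remove [bgiv,rvg,kxter] add [abym,ankg] -> 10 lines: nvjc abym ankg ltbr chhts ftye fdbs hei xff nhczd
Hunk 4: at line 3 remove [chhts,ftye] add [uduav,eid,rms] -> 11 lines: nvjc abym ankg ltbr uduav eid rms fdbs hei xff nhczd
Hunk 5: at line 4 remove [eid,rms,fdbs] add [kve] -> 9 lines: nvjc abym ankg ltbr uduav kve hei xff nhczd
Hunk 6: at line 1 remove [abym] add [sxx,dxo,braj] -> 11 lines: nvjc sxx dxo braj ankg ltbr uduav kve hei xff nhczd
Hunk 7: at line 1 remove [sxx,dxo] add [qhvc,qhi,hotvx] -> 12 lines: nvjc qhvc qhi hotvx braj ankg ltbr uduav kve hei xff nhczd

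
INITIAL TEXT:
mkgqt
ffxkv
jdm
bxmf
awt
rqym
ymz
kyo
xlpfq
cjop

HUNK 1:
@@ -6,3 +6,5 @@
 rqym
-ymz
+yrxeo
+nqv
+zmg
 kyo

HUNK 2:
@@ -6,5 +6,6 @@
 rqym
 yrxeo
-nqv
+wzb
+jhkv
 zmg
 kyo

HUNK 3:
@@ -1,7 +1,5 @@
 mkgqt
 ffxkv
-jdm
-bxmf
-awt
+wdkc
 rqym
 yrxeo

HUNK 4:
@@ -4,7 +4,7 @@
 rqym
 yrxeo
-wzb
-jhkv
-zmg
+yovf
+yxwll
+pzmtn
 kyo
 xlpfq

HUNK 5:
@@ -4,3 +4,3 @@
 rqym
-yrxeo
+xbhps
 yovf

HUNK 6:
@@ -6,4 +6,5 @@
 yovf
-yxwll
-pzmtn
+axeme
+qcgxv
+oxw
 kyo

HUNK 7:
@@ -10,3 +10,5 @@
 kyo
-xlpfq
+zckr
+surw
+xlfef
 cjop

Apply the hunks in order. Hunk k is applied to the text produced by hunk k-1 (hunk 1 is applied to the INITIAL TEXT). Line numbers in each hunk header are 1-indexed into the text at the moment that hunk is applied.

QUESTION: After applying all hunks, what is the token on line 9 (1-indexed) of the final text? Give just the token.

Hunk 1: at line 6 remove [ymz] add [yrxeo,nqv,zmg] -> 12 lines: mkgqt ffxkv jdm bxmf awt rqym yrxeo nqv zmg kyo xlpfq cjop
Hunk 2: at line 6 remove [nqv] add [wzb,jhkv] -> 13 lines: mkgqt ffxkv jdm bxmf awt rqym yrxeo wzb jhkv zmg kyo xlpfq cjop
Hunk 3: at line 1 remove [jdm,bxmf,awt] add [wdkc] -> 11 lines: mkgqt ffxkv wdkc rqym yrxeo wzb jhkv zmg kyo xlpfq cjop
Hunk 4: at line 4 remove [wzb,jhkv,zmg] add [yovf,yxwll,pzmtn] -> 11 lines: mkgqt ffxkv wdkc rqym yrxeo yovf yxwll pzmtn kyo xlpfq cjop
Hunk 5: at line 4 remove [yrxeo] add [xbhps] -> 11 lines: mkgqt ffxkv wdkc rqym xbhps yovf yxwll pzmtn kyo xlpfq cjop
Hunk 6: at line 6 remove [yxwll,pzmtn] add [axeme,qcgxv,oxw] -> 12 lines: mkgqt ffxkv wdkc rqym xbhps yovf axeme qcgxv oxw kyo xlpfq cjop
Hunk 7: at line 10 remove [xlpfq] add [zckr,surw,xlfef] -> 14 lines: mkgqt ffxkv wdkc rqym xbhps yovf axeme qcgxv oxw kyo zckr surw xlfef cjop
Final line 9: oxw

Answer: oxw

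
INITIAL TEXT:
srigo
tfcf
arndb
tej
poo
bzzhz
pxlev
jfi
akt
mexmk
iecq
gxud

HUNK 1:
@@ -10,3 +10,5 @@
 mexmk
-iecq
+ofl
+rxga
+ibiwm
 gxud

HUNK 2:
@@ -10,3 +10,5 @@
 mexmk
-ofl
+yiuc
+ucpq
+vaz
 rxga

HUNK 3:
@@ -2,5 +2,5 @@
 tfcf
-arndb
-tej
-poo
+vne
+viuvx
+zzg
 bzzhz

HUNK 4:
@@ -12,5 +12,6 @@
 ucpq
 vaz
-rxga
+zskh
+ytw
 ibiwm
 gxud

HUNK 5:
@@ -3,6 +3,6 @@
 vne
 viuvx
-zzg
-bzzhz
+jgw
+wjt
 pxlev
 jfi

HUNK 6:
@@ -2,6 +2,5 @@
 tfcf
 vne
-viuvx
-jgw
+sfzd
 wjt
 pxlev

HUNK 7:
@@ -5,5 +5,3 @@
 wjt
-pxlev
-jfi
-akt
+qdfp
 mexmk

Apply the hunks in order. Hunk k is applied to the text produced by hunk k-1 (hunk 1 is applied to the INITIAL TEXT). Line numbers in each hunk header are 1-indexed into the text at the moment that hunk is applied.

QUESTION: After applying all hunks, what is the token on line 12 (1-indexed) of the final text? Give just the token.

Answer: ytw

Derivation:
Hunk 1: at line 10 remove [iecq] add [ofl,rxga,ibiwm] -> 14 lines: srigo tfcf arndb tej poo bzzhz pxlev jfi akt mexmk ofl rxga ibiwm gxud
Hunk 2: at line 10 remove [ofl] add [yiuc,ucpq,vaz] -> 16 lines: srigo tfcf arndb tej poo bzzhz pxlev jfi akt mexmk yiuc ucpq vaz rxga ibiwm gxud
Hunk 3: at line 2 remove [arndb,tej,poo] add [vne,viuvx,zzg] -> 16 lines: srigo tfcf vne viuvx zzg bzzhz pxlev jfi akt mexmk yiuc ucpq vaz rxga ibiwm gxud
Hunk 4: at line 12 remove [rxga] add [zskh,ytw] -> 17 lines: srigo tfcf vne viuvx zzg bzzhz pxlev jfi akt mexmk yiuc ucpq vaz zskh ytw ibiwm gxud
Hunk 5: at line 3 remove [zzg,bzzhz] add [jgw,wjt] -> 17 lines: srigo tfcf vne viuvx jgw wjt pxlev jfi akt mexmk yiuc ucpq vaz zskh ytw ibiwm gxud
Hunk 6: at line 2 remove [viuvx,jgw] add [sfzd] -> 16 lines: srigo tfcf vne sfzd wjt pxlev jfi akt mexmk yiuc ucpq vaz zskh ytw ibiwm gxud
Hunk 7: at line 5 remove [pxlev,jfi,akt] add [qdfp] -> 14 lines: srigo tfcf vne sfzd wjt qdfp mexmk yiuc ucpq vaz zskh ytw ibiwm gxud
Final line 12: ytw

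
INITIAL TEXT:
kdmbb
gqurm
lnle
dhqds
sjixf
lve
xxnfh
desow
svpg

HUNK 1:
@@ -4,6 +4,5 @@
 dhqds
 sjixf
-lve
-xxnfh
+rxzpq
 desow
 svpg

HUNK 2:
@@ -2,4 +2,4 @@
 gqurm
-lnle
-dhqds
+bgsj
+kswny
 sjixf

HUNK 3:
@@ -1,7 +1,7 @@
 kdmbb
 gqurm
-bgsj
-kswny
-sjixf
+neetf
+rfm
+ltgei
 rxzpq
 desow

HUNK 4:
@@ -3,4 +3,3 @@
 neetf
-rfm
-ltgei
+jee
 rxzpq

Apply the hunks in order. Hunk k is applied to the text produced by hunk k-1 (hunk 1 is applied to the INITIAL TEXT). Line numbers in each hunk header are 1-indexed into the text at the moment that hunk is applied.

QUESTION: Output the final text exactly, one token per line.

Hunk 1: at line 4 remove [lve,xxnfh] add [rxzpq] -> 8 lines: kdmbb gqurm lnle dhqds sjixf rxzpq desow svpg
Hunk 2: at line 2 remove [lnle,dhqds] add [bgsj,kswny] -> 8 lines: kdmbb gqurm bgsj kswny sjixf rxzpq desow svpg
Hunk 3: at line 1 remove [bgsj,kswny,sjixf] add [neetf,rfm,ltgei] -> 8 lines: kdmbb gqurm neetf rfm ltgei rxzpq desow svpg
Hunk 4: at line 3 remove [rfm,ltgei] add [jee] -> 7 lines: kdmbb gqurm neetf jee rxzpq desow svpg

Answer: kdmbb
gqurm
neetf
jee
rxzpq
desow
svpg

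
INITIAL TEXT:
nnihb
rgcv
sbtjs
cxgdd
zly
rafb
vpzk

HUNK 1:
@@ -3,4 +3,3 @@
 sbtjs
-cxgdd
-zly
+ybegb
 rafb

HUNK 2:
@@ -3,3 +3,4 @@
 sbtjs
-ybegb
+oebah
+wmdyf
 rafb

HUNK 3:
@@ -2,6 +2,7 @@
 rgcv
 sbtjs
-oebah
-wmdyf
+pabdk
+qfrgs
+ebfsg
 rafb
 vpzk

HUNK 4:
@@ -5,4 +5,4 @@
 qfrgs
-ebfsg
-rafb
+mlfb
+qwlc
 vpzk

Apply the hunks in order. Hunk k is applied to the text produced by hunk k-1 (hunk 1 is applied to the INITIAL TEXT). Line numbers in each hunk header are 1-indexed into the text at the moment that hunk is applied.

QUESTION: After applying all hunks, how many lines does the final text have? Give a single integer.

Hunk 1: at line 3 remove [cxgdd,zly] add [ybegb] -> 6 lines: nnihb rgcv sbtjs ybegb rafb vpzk
Hunk 2: at line 3 remove [ybegb] add [oebah,wmdyf] -> 7 lines: nnihb rgcv sbtjs oebah wmdyf rafb vpzk
Hunk 3: at line 2 remove [oebah,wmdyf] add [pabdk,qfrgs,ebfsg] -> 8 lines: nnihb rgcv sbtjs pabdk qfrgs ebfsg rafb vpzk
Hunk 4: at line 5 remove [ebfsg,rafb] add [mlfb,qwlc] -> 8 lines: nnihb rgcv sbtjs pabdk qfrgs mlfb qwlc vpzk
Final line count: 8

Answer: 8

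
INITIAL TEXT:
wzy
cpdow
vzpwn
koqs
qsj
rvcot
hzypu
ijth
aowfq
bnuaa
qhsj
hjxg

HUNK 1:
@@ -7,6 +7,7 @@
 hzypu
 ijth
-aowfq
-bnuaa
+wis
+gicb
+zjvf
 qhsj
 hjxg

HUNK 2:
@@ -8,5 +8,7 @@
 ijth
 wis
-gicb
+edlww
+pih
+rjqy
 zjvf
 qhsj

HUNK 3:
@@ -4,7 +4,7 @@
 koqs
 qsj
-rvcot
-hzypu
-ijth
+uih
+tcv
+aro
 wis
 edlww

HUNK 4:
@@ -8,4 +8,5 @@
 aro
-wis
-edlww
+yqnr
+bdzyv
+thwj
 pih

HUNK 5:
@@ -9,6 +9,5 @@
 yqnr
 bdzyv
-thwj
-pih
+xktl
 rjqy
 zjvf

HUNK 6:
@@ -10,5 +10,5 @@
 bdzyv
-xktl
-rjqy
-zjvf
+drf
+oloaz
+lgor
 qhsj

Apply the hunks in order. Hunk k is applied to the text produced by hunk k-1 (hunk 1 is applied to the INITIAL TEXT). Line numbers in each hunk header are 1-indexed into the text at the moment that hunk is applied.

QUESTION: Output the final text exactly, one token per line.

Answer: wzy
cpdow
vzpwn
koqs
qsj
uih
tcv
aro
yqnr
bdzyv
drf
oloaz
lgor
qhsj
hjxg

Derivation:
Hunk 1: at line 7 remove [aowfq,bnuaa] add [wis,gicb,zjvf] -> 13 lines: wzy cpdow vzpwn koqs qsj rvcot hzypu ijth wis gicb zjvf qhsj hjxg
Hunk 2: at line 8 remove [gicb] add [edlww,pih,rjqy] -> 15 lines: wzy cpdow vzpwn koqs qsj rvcot hzypu ijth wis edlww pih rjqy zjvf qhsj hjxg
Hunk 3: at line 4 remove [rvcot,hzypu,ijth] add [uih,tcv,aro] -> 15 lines: wzy cpdow vzpwn koqs qsj uih tcv aro wis edlww pih rjqy zjvf qhsj hjxg
Hunk 4: at line 8 remove [wis,edlww] add [yqnr,bdzyv,thwj] -> 16 lines: wzy cpdow vzpwn koqs qsj uih tcv aro yqnr bdzyv thwj pih rjqy zjvf qhsj hjxg
Hunk 5: at line 9 remove [thwj,pih] add [xktl] -> 15 lines: wzy cpdow vzpwn koqs qsj uih tcv aro yqnr bdzyv xktl rjqy zjvf qhsj hjxg
Hunk 6: at line 10 remove [xktl,rjqy,zjvf] add [drf,oloaz,lgor] -> 15 lines: wzy cpdow vzpwn koqs qsj uih tcv aro yqnr bdzyv drf oloaz lgor qhsj hjxg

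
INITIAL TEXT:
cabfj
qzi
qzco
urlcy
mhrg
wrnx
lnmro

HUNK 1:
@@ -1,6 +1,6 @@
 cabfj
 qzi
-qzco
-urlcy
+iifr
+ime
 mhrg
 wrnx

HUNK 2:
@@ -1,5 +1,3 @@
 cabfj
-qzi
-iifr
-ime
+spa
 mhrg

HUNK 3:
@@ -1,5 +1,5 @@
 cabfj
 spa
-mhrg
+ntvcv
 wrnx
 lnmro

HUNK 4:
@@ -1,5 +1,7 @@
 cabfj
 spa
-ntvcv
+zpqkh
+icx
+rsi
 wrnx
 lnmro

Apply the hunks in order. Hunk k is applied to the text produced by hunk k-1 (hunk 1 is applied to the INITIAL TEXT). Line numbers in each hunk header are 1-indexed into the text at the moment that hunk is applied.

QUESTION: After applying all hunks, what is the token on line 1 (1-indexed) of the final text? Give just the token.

Hunk 1: at line 1 remove [qzco,urlcy] add [iifr,ime] -> 7 lines: cabfj qzi iifr ime mhrg wrnx lnmro
Hunk 2: at line 1 remove [qzi,iifr,ime] add [spa] -> 5 lines: cabfj spa mhrg wrnx lnmro
Hunk 3: at line 1 remove [mhrg] add [ntvcv] -> 5 lines: cabfj spa ntvcv wrnx lnmro
Hunk 4: at line 1 remove [ntvcv] add [zpqkh,icx,rsi] -> 7 lines: cabfj spa zpqkh icx rsi wrnx lnmro
Final line 1: cabfj

Answer: cabfj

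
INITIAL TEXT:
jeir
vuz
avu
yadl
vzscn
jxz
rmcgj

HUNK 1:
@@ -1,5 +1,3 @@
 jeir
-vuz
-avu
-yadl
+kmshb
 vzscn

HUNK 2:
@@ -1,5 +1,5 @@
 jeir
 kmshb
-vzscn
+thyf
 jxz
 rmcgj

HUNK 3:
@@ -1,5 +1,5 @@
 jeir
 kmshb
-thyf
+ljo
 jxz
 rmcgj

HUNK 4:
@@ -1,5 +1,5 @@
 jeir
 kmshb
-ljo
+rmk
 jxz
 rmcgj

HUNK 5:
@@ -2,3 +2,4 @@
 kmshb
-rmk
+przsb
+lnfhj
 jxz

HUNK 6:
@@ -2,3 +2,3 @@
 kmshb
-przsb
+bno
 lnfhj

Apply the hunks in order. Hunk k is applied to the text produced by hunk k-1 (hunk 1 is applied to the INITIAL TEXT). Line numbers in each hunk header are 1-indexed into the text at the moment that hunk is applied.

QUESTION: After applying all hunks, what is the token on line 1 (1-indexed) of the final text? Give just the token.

Answer: jeir

Derivation:
Hunk 1: at line 1 remove [vuz,avu,yadl] add [kmshb] -> 5 lines: jeir kmshb vzscn jxz rmcgj
Hunk 2: at line 1 remove [vzscn] add [thyf] -> 5 lines: jeir kmshb thyf jxz rmcgj
Hunk 3: at line 1 remove [thyf] add [ljo] -> 5 lines: jeir kmshb ljo jxz rmcgj
Hunk 4: at line 1 remove [ljo] add [rmk] -> 5 lines: jeir kmshb rmk jxz rmcgj
Hunk 5: at line 2 remove [rmk] add [przsb,lnfhj] -> 6 lines: jeir kmshb przsb lnfhj jxz rmcgj
Hunk 6: at line 2 remove [przsb] add [bno] -> 6 lines: jeir kmshb bno lnfhj jxz rmcgj
Final line 1: jeir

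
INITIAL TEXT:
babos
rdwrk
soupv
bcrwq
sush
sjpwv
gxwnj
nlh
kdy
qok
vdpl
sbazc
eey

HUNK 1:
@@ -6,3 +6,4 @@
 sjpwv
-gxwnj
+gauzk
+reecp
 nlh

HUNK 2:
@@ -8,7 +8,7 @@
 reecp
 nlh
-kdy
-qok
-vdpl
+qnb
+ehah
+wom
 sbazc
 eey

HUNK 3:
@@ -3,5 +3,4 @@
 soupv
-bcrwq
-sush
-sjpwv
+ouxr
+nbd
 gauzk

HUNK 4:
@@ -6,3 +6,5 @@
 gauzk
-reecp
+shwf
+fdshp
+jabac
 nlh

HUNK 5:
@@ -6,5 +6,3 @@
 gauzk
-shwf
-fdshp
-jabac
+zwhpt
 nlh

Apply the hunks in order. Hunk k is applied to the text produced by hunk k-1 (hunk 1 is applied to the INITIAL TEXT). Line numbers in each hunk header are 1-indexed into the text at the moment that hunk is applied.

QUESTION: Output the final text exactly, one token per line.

Answer: babos
rdwrk
soupv
ouxr
nbd
gauzk
zwhpt
nlh
qnb
ehah
wom
sbazc
eey

Derivation:
Hunk 1: at line 6 remove [gxwnj] add [gauzk,reecp] -> 14 lines: babos rdwrk soupv bcrwq sush sjpwv gauzk reecp nlh kdy qok vdpl sbazc eey
Hunk 2: at line 8 remove [kdy,qok,vdpl] add [qnb,ehah,wom] -> 14 lines: babos rdwrk soupv bcrwq sush sjpwv gauzk reecp nlh qnb ehah wom sbazc eey
Hunk 3: at line 3 remove [bcrwq,sush,sjpwv] add [ouxr,nbd] -> 13 lines: babos rdwrk soupv ouxr nbd gauzk reecp nlh qnb ehah wom sbazc eey
Hunk 4: at line 6 remove [reecp] add [shwf,fdshp,jabac] -> 15 lines: babos rdwrk soupv ouxr nbd gauzk shwf fdshp jabac nlh qnb ehah wom sbazc eey
Hunk 5: at line 6 remove [shwf,fdshp,jabac] add [zwhpt] -> 13 lines: babos rdwrk soupv ouxr nbd gauzk zwhpt nlh qnb ehah wom sbazc eey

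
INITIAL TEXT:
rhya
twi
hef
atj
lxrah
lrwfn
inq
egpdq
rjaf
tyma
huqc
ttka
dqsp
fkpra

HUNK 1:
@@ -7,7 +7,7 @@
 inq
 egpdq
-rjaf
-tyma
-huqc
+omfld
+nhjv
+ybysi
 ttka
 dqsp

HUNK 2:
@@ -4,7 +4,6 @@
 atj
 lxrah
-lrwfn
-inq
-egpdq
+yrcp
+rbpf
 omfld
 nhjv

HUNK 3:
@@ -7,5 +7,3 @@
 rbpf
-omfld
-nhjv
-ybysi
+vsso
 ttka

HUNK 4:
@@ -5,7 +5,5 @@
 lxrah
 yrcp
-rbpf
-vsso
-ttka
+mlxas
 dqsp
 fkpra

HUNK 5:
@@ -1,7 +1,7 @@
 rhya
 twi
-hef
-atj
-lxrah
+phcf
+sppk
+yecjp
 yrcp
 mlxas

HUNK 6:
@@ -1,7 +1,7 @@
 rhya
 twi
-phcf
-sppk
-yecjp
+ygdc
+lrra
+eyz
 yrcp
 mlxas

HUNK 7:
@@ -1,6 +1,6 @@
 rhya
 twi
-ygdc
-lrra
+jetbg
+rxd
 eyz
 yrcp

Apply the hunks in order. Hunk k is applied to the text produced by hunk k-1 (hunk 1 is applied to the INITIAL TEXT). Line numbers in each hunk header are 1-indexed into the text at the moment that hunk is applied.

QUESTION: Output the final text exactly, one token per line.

Hunk 1: at line 7 remove [rjaf,tyma,huqc] add [omfld,nhjv,ybysi] -> 14 lines: rhya twi hef atj lxrah lrwfn inq egpdq omfld nhjv ybysi ttka dqsp fkpra
Hunk 2: at line 4 remove [lrwfn,inq,egpdq] add [yrcp,rbpf] -> 13 lines: rhya twi hef atj lxrah yrcp rbpf omfld nhjv ybysi ttka dqsp fkpra
Hunk 3: at line 7 remove [omfld,nhjv,ybysi] add [vsso] -> 11 lines: rhya twi hef atj lxrah yrcp rbpf vsso ttka dqsp fkpra
Hunk 4: at line 5 remove [rbpf,vsso,ttka] add [mlxas] -> 9 lines: rhya twi hef atj lxrah yrcp mlxas dqsp fkpra
Hunk 5: at line 1 remove [hef,atj,lxrah] add [phcf,sppk,yecjp] -> 9 lines: rhya twi phcf sppk yecjp yrcp mlxas dqsp fkpra
Hunk 6: at line 1 remove [phcf,sppk,yecjp] add [ygdc,lrra,eyz] -> 9 lines: rhya twi ygdc lrra eyz yrcp mlxas dqsp fkpra
Hunk 7: at line 1 remove [ygdc,lrra] add [jetbg,rxd] -> 9 lines: rhya twi jetbg rxd eyz yrcp mlxas dqsp fkpra

Answer: rhya
twi
jetbg
rxd
eyz
yrcp
mlxas
dqsp
fkpra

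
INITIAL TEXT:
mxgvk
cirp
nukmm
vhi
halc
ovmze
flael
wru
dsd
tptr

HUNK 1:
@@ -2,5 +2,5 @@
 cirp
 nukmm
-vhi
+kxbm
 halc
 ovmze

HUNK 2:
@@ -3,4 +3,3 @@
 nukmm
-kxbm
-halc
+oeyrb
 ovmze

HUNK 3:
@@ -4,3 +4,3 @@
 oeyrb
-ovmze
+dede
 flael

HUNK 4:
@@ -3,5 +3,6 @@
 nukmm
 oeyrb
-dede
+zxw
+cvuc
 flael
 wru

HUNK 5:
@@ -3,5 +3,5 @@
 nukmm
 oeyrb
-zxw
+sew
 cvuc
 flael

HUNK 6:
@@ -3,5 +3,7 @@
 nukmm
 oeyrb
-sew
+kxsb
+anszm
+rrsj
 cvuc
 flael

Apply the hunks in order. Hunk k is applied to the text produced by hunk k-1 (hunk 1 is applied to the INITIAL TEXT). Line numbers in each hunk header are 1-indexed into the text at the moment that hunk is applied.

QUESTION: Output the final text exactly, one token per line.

Hunk 1: at line 2 remove [vhi] add [kxbm] -> 10 lines: mxgvk cirp nukmm kxbm halc ovmze flael wru dsd tptr
Hunk 2: at line 3 remove [kxbm,halc] add [oeyrb] -> 9 lines: mxgvk cirp nukmm oeyrb ovmze flael wru dsd tptr
Hunk 3: at line 4 remove [ovmze] add [dede] -> 9 lines: mxgvk cirp nukmm oeyrb dede flael wru dsd tptr
Hunk 4: at line 3 remove [dede] add [zxw,cvuc] -> 10 lines: mxgvk cirp nukmm oeyrb zxw cvuc flael wru dsd tptr
Hunk 5: at line 3 remove [zxw] add [sew] -> 10 lines: mxgvk cirp nukmm oeyrb sew cvuc flael wru dsd tptr
Hunk 6: at line 3 remove [sew] add [kxsb,anszm,rrsj] -> 12 lines: mxgvk cirp nukmm oeyrb kxsb anszm rrsj cvuc flael wru dsd tptr

Answer: mxgvk
cirp
nukmm
oeyrb
kxsb
anszm
rrsj
cvuc
flael
wru
dsd
tptr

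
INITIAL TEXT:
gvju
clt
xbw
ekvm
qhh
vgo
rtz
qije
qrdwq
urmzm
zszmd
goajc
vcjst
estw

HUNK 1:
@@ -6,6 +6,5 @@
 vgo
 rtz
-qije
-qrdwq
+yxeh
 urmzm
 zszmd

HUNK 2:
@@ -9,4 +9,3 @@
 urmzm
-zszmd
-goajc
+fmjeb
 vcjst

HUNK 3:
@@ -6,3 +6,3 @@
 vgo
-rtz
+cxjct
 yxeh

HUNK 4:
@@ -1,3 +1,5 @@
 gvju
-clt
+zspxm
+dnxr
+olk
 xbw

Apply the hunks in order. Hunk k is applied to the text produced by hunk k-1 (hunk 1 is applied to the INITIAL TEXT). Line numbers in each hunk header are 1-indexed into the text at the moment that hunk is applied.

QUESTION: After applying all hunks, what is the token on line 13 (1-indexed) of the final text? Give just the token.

Hunk 1: at line 6 remove [qije,qrdwq] add [yxeh] -> 13 lines: gvju clt xbw ekvm qhh vgo rtz yxeh urmzm zszmd goajc vcjst estw
Hunk 2: at line 9 remove [zszmd,goajc] add [fmjeb] -> 12 lines: gvju clt xbw ekvm qhh vgo rtz yxeh urmzm fmjeb vcjst estw
Hunk 3: at line 6 remove [rtz] add [cxjct] -> 12 lines: gvju clt xbw ekvm qhh vgo cxjct yxeh urmzm fmjeb vcjst estw
Hunk 4: at line 1 remove [clt] add [zspxm,dnxr,olk] -> 14 lines: gvju zspxm dnxr olk xbw ekvm qhh vgo cxjct yxeh urmzm fmjeb vcjst estw
Final line 13: vcjst

Answer: vcjst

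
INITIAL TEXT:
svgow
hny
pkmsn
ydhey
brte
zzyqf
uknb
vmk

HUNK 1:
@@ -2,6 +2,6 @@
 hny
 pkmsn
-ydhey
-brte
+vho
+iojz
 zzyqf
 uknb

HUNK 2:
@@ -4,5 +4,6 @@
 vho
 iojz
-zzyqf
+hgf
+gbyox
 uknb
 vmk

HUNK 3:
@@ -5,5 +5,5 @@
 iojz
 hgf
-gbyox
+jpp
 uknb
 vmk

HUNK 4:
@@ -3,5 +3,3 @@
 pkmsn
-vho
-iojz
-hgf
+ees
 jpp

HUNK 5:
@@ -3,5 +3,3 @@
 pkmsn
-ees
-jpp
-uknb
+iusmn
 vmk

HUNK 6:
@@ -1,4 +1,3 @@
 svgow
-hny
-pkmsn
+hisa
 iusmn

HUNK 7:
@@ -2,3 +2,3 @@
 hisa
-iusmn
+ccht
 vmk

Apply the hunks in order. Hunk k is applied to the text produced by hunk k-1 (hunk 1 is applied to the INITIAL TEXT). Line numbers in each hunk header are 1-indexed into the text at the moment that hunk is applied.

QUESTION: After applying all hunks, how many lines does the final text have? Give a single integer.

Answer: 4

Derivation:
Hunk 1: at line 2 remove [ydhey,brte] add [vho,iojz] -> 8 lines: svgow hny pkmsn vho iojz zzyqf uknb vmk
Hunk 2: at line 4 remove [zzyqf] add [hgf,gbyox] -> 9 lines: svgow hny pkmsn vho iojz hgf gbyox uknb vmk
Hunk 3: at line 5 remove [gbyox] add [jpp] -> 9 lines: svgow hny pkmsn vho iojz hgf jpp uknb vmk
Hunk 4: at line 3 remove [vho,iojz,hgf] add [ees] -> 7 lines: svgow hny pkmsn ees jpp uknb vmk
Hunk 5: at line 3 remove [ees,jpp,uknb] add [iusmn] -> 5 lines: svgow hny pkmsn iusmn vmk
Hunk 6: at line 1 remove [hny,pkmsn] add [hisa] -> 4 lines: svgow hisa iusmn vmk
Hunk 7: at line 2 remove [iusmn] add [ccht] -> 4 lines: svgow hisa ccht vmk
Final line count: 4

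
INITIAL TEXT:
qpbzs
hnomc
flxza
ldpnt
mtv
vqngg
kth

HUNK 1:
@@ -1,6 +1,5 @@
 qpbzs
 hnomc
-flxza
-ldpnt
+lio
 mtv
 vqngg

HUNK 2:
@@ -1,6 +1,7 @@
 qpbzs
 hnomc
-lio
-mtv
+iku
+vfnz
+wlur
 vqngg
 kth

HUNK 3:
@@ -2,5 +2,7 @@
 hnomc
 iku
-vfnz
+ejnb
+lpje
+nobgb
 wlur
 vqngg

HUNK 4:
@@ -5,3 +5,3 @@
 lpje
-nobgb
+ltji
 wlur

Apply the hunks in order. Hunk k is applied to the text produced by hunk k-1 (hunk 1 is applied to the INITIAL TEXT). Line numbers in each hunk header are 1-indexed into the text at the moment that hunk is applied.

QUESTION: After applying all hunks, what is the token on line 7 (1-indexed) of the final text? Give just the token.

Hunk 1: at line 1 remove [flxza,ldpnt] add [lio] -> 6 lines: qpbzs hnomc lio mtv vqngg kth
Hunk 2: at line 1 remove [lio,mtv] add [iku,vfnz,wlur] -> 7 lines: qpbzs hnomc iku vfnz wlur vqngg kth
Hunk 3: at line 2 remove [vfnz] add [ejnb,lpje,nobgb] -> 9 lines: qpbzs hnomc iku ejnb lpje nobgb wlur vqngg kth
Hunk 4: at line 5 remove [nobgb] add [ltji] -> 9 lines: qpbzs hnomc iku ejnb lpje ltji wlur vqngg kth
Final line 7: wlur

Answer: wlur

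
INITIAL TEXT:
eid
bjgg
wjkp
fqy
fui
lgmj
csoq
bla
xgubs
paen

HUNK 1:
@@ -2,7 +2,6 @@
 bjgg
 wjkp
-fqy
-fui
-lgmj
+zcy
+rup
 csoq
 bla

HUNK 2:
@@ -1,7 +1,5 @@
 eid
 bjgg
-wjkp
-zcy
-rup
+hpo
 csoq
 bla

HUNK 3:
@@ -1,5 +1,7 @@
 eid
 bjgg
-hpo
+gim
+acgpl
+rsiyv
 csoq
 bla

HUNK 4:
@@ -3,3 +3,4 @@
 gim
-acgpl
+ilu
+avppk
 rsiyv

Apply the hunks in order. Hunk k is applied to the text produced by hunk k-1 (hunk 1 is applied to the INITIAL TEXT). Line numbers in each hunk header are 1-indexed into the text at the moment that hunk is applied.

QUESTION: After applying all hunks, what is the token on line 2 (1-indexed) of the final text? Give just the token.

Answer: bjgg

Derivation:
Hunk 1: at line 2 remove [fqy,fui,lgmj] add [zcy,rup] -> 9 lines: eid bjgg wjkp zcy rup csoq bla xgubs paen
Hunk 2: at line 1 remove [wjkp,zcy,rup] add [hpo] -> 7 lines: eid bjgg hpo csoq bla xgubs paen
Hunk 3: at line 1 remove [hpo] add [gim,acgpl,rsiyv] -> 9 lines: eid bjgg gim acgpl rsiyv csoq bla xgubs paen
Hunk 4: at line 3 remove [acgpl] add [ilu,avppk] -> 10 lines: eid bjgg gim ilu avppk rsiyv csoq bla xgubs paen
Final line 2: bjgg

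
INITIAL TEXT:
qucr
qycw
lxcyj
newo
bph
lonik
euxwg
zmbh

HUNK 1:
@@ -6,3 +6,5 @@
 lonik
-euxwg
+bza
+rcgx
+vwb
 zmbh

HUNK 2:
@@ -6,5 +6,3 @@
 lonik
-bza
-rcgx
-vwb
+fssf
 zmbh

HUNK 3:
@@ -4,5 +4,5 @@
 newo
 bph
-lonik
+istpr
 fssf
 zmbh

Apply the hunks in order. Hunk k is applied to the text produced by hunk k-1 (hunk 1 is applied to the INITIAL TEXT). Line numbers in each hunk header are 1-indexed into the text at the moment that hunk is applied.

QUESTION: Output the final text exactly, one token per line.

Hunk 1: at line 6 remove [euxwg] add [bza,rcgx,vwb] -> 10 lines: qucr qycw lxcyj newo bph lonik bza rcgx vwb zmbh
Hunk 2: at line 6 remove [bza,rcgx,vwb] add [fssf] -> 8 lines: qucr qycw lxcyj newo bph lonik fssf zmbh
Hunk 3: at line 4 remove [lonik] add [istpr] -> 8 lines: qucr qycw lxcyj newo bph istpr fssf zmbh

Answer: qucr
qycw
lxcyj
newo
bph
istpr
fssf
zmbh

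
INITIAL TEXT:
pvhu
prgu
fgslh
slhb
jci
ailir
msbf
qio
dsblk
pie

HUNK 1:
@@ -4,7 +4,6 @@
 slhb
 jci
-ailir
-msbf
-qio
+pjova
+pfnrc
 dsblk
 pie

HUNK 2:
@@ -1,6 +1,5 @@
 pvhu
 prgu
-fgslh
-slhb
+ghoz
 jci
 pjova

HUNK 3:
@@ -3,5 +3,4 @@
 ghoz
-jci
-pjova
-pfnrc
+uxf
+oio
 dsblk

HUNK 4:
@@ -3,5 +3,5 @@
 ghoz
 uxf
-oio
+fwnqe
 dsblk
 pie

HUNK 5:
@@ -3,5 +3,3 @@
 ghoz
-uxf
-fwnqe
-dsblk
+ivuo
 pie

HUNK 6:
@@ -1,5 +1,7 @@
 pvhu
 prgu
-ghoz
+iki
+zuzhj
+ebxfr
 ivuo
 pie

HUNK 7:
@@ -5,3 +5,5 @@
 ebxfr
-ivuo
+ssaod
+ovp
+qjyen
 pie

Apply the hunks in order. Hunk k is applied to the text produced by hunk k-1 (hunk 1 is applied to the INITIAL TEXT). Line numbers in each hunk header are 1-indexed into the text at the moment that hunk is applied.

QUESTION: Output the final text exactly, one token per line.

Answer: pvhu
prgu
iki
zuzhj
ebxfr
ssaod
ovp
qjyen
pie

Derivation:
Hunk 1: at line 4 remove [ailir,msbf,qio] add [pjova,pfnrc] -> 9 lines: pvhu prgu fgslh slhb jci pjova pfnrc dsblk pie
Hunk 2: at line 1 remove [fgslh,slhb] add [ghoz] -> 8 lines: pvhu prgu ghoz jci pjova pfnrc dsblk pie
Hunk 3: at line 3 remove [jci,pjova,pfnrc] add [uxf,oio] -> 7 lines: pvhu prgu ghoz uxf oio dsblk pie
Hunk 4: at line 3 remove [oio] add [fwnqe] -> 7 lines: pvhu prgu ghoz uxf fwnqe dsblk pie
Hunk 5: at line 3 remove [uxf,fwnqe,dsblk] add [ivuo] -> 5 lines: pvhu prgu ghoz ivuo pie
Hunk 6: at line 1 remove [ghoz] add [iki,zuzhj,ebxfr] -> 7 lines: pvhu prgu iki zuzhj ebxfr ivuo pie
Hunk 7: at line 5 remove [ivuo] add [ssaod,ovp,qjyen] -> 9 lines: pvhu prgu iki zuzhj ebxfr ssaod ovp qjyen pie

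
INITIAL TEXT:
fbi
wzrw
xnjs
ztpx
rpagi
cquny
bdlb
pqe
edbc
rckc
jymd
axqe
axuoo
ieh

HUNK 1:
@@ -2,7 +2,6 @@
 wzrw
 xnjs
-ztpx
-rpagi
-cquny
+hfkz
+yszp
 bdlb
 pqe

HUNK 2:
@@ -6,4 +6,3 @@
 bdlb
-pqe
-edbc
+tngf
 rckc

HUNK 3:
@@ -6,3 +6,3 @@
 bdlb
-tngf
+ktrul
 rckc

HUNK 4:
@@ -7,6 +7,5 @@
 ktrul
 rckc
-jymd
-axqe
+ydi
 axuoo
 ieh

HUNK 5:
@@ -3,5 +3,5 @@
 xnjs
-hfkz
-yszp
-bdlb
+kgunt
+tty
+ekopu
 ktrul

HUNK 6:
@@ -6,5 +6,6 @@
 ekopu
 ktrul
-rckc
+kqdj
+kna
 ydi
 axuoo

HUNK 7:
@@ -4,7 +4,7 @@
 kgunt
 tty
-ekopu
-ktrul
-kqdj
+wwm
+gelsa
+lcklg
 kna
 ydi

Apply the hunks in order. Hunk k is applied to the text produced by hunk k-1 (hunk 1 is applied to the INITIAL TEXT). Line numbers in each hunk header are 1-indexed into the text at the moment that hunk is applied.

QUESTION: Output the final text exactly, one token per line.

Answer: fbi
wzrw
xnjs
kgunt
tty
wwm
gelsa
lcklg
kna
ydi
axuoo
ieh

Derivation:
Hunk 1: at line 2 remove [ztpx,rpagi,cquny] add [hfkz,yszp] -> 13 lines: fbi wzrw xnjs hfkz yszp bdlb pqe edbc rckc jymd axqe axuoo ieh
Hunk 2: at line 6 remove [pqe,edbc] add [tngf] -> 12 lines: fbi wzrw xnjs hfkz yszp bdlb tngf rckc jymd axqe axuoo ieh
Hunk 3: at line 6 remove [tngf] add [ktrul] -> 12 lines: fbi wzrw xnjs hfkz yszp bdlb ktrul rckc jymd axqe axuoo ieh
Hunk 4: at line 7 remove [jymd,axqe] add [ydi] -> 11 lines: fbi wzrw xnjs hfkz yszp bdlb ktrul rckc ydi axuoo ieh
Hunk 5: at line 3 remove [hfkz,yszp,bdlb] add [kgunt,tty,ekopu] -> 11 lines: fbi wzrw xnjs kgunt tty ekopu ktrul rckc ydi axuoo ieh
Hunk 6: at line 6 remove [rckc] add [kqdj,kna] -> 12 lines: fbi wzrw xnjs kgunt tty ekopu ktrul kqdj kna ydi axuoo ieh
Hunk 7: at line 4 remove [ekopu,ktrul,kqdj] add [wwm,gelsa,lcklg] -> 12 lines: fbi wzrw xnjs kgunt tty wwm gelsa lcklg kna ydi axuoo ieh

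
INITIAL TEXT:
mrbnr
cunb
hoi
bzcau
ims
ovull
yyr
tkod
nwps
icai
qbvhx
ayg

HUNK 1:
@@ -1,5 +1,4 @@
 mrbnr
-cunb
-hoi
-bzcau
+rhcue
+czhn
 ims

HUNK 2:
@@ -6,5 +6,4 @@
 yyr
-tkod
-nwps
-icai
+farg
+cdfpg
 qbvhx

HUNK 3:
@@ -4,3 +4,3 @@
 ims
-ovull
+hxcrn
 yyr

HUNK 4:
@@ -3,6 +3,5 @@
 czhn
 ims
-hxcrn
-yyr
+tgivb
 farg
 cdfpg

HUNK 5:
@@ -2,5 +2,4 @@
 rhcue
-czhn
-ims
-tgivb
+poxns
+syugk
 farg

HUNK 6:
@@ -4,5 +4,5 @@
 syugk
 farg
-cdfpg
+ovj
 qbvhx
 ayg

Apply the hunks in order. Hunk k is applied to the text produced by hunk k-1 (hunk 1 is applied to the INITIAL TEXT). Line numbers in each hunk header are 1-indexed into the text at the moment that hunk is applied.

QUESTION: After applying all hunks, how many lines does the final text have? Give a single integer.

Hunk 1: at line 1 remove [cunb,hoi,bzcau] add [rhcue,czhn] -> 11 lines: mrbnr rhcue czhn ims ovull yyr tkod nwps icai qbvhx ayg
Hunk 2: at line 6 remove [tkod,nwps,icai] add [farg,cdfpg] -> 10 lines: mrbnr rhcue czhn ims ovull yyr farg cdfpg qbvhx ayg
Hunk 3: at line 4 remove [ovull] add [hxcrn] -> 10 lines: mrbnr rhcue czhn ims hxcrn yyr farg cdfpg qbvhx ayg
Hunk 4: at line 3 remove [hxcrn,yyr] add [tgivb] -> 9 lines: mrbnr rhcue czhn ims tgivb farg cdfpg qbvhx ayg
Hunk 5: at line 2 remove [czhn,ims,tgivb] add [poxns,syugk] -> 8 lines: mrbnr rhcue poxns syugk farg cdfpg qbvhx ayg
Hunk 6: at line 4 remove [cdfpg] add [ovj] -> 8 lines: mrbnr rhcue poxns syugk farg ovj qbvhx ayg
Final line count: 8

Answer: 8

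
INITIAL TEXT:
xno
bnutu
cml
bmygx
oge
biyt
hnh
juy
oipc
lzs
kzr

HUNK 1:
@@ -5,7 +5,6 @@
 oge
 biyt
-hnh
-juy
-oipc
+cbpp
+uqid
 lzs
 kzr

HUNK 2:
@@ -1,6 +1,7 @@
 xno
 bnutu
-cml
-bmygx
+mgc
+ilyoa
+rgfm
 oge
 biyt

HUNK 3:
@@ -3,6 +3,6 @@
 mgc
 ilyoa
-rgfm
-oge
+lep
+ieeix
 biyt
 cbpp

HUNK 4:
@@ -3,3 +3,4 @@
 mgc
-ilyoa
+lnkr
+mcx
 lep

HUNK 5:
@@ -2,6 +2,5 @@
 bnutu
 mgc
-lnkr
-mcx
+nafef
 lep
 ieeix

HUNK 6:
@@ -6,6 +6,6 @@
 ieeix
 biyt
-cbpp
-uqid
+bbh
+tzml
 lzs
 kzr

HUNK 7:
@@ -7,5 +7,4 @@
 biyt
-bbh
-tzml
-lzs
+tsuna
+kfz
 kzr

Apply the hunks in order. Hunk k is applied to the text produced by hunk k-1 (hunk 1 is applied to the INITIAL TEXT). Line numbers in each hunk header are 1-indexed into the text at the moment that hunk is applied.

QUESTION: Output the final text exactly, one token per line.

Hunk 1: at line 5 remove [hnh,juy,oipc] add [cbpp,uqid] -> 10 lines: xno bnutu cml bmygx oge biyt cbpp uqid lzs kzr
Hunk 2: at line 1 remove [cml,bmygx] add [mgc,ilyoa,rgfm] -> 11 lines: xno bnutu mgc ilyoa rgfm oge biyt cbpp uqid lzs kzr
Hunk 3: at line 3 remove [rgfm,oge] add [lep,ieeix] -> 11 lines: xno bnutu mgc ilyoa lep ieeix biyt cbpp uqid lzs kzr
Hunk 4: at line 3 remove [ilyoa] add [lnkr,mcx] -> 12 lines: xno bnutu mgc lnkr mcx lep ieeix biyt cbpp uqid lzs kzr
Hunk 5: at line 2 remove [lnkr,mcx] add [nafef] -> 11 lines: xno bnutu mgc nafef lep ieeix biyt cbpp uqid lzs kzr
Hunk 6: at line 6 remove [cbpp,uqid] add [bbh,tzml] -> 11 lines: xno bnutu mgc nafef lep ieeix biyt bbh tzml lzs kzr
Hunk 7: at line 7 remove [bbh,tzml,lzs] add [tsuna,kfz] -> 10 lines: xno bnutu mgc nafef lep ieeix biyt tsuna kfz kzr

Answer: xno
bnutu
mgc
nafef
lep
ieeix
biyt
tsuna
kfz
kzr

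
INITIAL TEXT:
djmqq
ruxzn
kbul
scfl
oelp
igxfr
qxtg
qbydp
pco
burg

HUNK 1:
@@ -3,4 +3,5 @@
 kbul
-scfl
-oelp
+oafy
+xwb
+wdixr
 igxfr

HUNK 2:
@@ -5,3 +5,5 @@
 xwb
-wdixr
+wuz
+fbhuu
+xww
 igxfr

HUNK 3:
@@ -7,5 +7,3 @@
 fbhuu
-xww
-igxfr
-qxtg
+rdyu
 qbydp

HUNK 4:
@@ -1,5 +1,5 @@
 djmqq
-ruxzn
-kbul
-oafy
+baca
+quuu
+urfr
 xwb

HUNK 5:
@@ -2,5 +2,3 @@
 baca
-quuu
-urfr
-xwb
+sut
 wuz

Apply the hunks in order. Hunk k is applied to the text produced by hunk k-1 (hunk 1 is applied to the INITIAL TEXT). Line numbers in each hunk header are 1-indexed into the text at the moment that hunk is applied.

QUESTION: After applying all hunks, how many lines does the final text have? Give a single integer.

Answer: 9

Derivation:
Hunk 1: at line 3 remove [scfl,oelp] add [oafy,xwb,wdixr] -> 11 lines: djmqq ruxzn kbul oafy xwb wdixr igxfr qxtg qbydp pco burg
Hunk 2: at line 5 remove [wdixr] add [wuz,fbhuu,xww] -> 13 lines: djmqq ruxzn kbul oafy xwb wuz fbhuu xww igxfr qxtg qbydp pco burg
Hunk 3: at line 7 remove [xww,igxfr,qxtg] add [rdyu] -> 11 lines: djmqq ruxzn kbul oafy xwb wuz fbhuu rdyu qbydp pco burg
Hunk 4: at line 1 remove [ruxzn,kbul,oafy] add [baca,quuu,urfr] -> 11 lines: djmqq baca quuu urfr xwb wuz fbhuu rdyu qbydp pco burg
Hunk 5: at line 2 remove [quuu,urfr,xwb] add [sut] -> 9 lines: djmqq baca sut wuz fbhuu rdyu qbydp pco burg
Final line count: 9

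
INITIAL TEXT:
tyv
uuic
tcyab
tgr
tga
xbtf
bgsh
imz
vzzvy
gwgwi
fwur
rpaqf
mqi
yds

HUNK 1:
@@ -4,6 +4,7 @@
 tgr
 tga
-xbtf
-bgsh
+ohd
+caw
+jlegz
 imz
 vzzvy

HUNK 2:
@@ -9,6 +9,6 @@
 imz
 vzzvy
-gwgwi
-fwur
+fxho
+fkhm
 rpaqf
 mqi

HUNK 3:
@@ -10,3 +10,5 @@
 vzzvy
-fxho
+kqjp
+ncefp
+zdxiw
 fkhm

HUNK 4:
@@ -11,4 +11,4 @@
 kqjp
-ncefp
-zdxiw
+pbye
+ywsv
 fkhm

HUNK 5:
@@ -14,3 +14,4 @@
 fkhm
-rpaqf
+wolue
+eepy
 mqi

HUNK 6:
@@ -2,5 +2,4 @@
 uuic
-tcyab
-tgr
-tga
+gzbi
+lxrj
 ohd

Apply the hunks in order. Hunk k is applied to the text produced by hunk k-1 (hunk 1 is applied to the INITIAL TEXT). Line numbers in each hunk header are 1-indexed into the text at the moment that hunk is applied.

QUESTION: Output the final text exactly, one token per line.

Answer: tyv
uuic
gzbi
lxrj
ohd
caw
jlegz
imz
vzzvy
kqjp
pbye
ywsv
fkhm
wolue
eepy
mqi
yds

Derivation:
Hunk 1: at line 4 remove [xbtf,bgsh] add [ohd,caw,jlegz] -> 15 lines: tyv uuic tcyab tgr tga ohd caw jlegz imz vzzvy gwgwi fwur rpaqf mqi yds
Hunk 2: at line 9 remove [gwgwi,fwur] add [fxho,fkhm] -> 15 lines: tyv uuic tcyab tgr tga ohd caw jlegz imz vzzvy fxho fkhm rpaqf mqi yds
Hunk 3: at line 10 remove [fxho] add [kqjp,ncefp,zdxiw] -> 17 lines: tyv uuic tcyab tgr tga ohd caw jlegz imz vzzvy kqjp ncefp zdxiw fkhm rpaqf mqi yds
Hunk 4: at line 11 remove [ncefp,zdxiw] add [pbye,ywsv] -> 17 lines: tyv uuic tcyab tgr tga ohd caw jlegz imz vzzvy kqjp pbye ywsv fkhm rpaqf mqi yds
Hunk 5: at line 14 remove [rpaqf] add [wolue,eepy] -> 18 lines: tyv uuic tcyab tgr tga ohd caw jlegz imz vzzvy kqjp pbye ywsv fkhm wolue eepy mqi yds
Hunk 6: at line 2 remove [tcyab,tgr,tga] add [gzbi,lxrj] -> 17 lines: tyv uuic gzbi lxrj ohd caw jlegz imz vzzvy kqjp pbye ywsv fkhm wolue eepy mqi yds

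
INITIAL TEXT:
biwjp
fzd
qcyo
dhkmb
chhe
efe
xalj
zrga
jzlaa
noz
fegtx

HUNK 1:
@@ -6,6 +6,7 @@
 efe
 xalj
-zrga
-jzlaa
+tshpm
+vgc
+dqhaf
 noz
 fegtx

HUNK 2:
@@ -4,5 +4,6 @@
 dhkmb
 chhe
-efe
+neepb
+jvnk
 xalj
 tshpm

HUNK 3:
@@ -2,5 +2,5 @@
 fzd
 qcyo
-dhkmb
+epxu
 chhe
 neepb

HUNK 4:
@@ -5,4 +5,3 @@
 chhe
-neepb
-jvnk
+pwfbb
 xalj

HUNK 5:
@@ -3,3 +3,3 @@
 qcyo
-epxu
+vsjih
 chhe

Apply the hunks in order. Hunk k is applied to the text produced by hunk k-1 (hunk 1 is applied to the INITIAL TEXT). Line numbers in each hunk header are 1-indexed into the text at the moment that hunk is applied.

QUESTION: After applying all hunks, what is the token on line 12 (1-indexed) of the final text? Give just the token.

Answer: fegtx

Derivation:
Hunk 1: at line 6 remove [zrga,jzlaa] add [tshpm,vgc,dqhaf] -> 12 lines: biwjp fzd qcyo dhkmb chhe efe xalj tshpm vgc dqhaf noz fegtx
Hunk 2: at line 4 remove [efe] add [neepb,jvnk] -> 13 lines: biwjp fzd qcyo dhkmb chhe neepb jvnk xalj tshpm vgc dqhaf noz fegtx
Hunk 3: at line 2 remove [dhkmb] add [epxu] -> 13 lines: biwjp fzd qcyo epxu chhe neepb jvnk xalj tshpm vgc dqhaf noz fegtx
Hunk 4: at line 5 remove [neepb,jvnk] add [pwfbb] -> 12 lines: biwjp fzd qcyo epxu chhe pwfbb xalj tshpm vgc dqhaf noz fegtx
Hunk 5: at line 3 remove [epxu] add [vsjih] -> 12 lines: biwjp fzd qcyo vsjih chhe pwfbb xalj tshpm vgc dqhaf noz fegtx
Final line 12: fegtx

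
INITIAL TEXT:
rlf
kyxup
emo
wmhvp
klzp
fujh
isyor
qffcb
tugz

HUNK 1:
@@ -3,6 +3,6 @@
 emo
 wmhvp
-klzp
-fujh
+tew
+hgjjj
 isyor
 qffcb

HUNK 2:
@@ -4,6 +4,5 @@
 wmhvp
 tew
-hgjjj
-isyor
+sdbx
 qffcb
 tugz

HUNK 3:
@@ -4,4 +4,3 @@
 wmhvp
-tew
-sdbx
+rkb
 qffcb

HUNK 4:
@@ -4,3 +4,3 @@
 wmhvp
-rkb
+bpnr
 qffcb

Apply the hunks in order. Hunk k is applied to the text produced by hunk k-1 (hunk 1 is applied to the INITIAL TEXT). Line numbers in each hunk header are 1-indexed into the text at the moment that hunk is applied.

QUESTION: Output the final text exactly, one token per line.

Answer: rlf
kyxup
emo
wmhvp
bpnr
qffcb
tugz

Derivation:
Hunk 1: at line 3 remove [klzp,fujh] add [tew,hgjjj] -> 9 lines: rlf kyxup emo wmhvp tew hgjjj isyor qffcb tugz
Hunk 2: at line 4 remove [hgjjj,isyor] add [sdbx] -> 8 lines: rlf kyxup emo wmhvp tew sdbx qffcb tugz
Hunk 3: at line 4 remove [tew,sdbx] add [rkb] -> 7 lines: rlf kyxup emo wmhvp rkb qffcb tugz
Hunk 4: at line 4 remove [rkb] add [bpnr] -> 7 lines: rlf kyxup emo wmhvp bpnr qffcb tugz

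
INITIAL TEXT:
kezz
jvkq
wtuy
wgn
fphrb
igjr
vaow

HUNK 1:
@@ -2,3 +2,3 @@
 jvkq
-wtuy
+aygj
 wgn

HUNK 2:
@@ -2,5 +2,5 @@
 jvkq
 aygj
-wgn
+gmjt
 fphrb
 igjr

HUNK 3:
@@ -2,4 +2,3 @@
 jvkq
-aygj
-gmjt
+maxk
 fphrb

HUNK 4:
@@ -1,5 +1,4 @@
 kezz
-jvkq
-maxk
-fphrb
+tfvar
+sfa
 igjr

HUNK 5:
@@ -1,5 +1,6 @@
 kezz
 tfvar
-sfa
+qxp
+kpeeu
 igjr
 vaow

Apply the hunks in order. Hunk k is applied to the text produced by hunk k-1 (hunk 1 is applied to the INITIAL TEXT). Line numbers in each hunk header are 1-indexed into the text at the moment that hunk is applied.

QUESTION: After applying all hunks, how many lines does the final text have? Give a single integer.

Hunk 1: at line 2 remove [wtuy] add [aygj] -> 7 lines: kezz jvkq aygj wgn fphrb igjr vaow
Hunk 2: at line 2 remove [wgn] add [gmjt] -> 7 lines: kezz jvkq aygj gmjt fphrb igjr vaow
Hunk 3: at line 2 remove [aygj,gmjt] add [maxk] -> 6 lines: kezz jvkq maxk fphrb igjr vaow
Hunk 4: at line 1 remove [jvkq,maxk,fphrb] add [tfvar,sfa] -> 5 lines: kezz tfvar sfa igjr vaow
Hunk 5: at line 1 remove [sfa] add [qxp,kpeeu] -> 6 lines: kezz tfvar qxp kpeeu igjr vaow
Final line count: 6

Answer: 6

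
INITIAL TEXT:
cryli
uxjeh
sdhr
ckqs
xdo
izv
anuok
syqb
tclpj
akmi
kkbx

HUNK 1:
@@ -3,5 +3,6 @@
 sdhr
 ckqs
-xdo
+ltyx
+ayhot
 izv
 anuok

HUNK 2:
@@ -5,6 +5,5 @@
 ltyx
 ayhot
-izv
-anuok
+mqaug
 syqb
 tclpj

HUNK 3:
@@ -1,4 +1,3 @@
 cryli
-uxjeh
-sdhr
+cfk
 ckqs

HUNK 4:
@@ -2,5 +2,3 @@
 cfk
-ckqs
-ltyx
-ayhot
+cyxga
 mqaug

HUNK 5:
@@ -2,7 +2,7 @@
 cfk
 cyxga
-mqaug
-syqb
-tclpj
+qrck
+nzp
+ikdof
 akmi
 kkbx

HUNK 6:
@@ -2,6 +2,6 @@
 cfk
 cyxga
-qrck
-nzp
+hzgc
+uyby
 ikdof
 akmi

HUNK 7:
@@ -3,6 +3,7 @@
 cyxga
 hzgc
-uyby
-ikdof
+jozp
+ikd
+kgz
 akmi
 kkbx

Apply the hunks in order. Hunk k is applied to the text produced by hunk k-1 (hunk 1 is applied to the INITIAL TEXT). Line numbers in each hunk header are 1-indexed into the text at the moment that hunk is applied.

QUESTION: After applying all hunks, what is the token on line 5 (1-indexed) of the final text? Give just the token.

Answer: jozp

Derivation:
Hunk 1: at line 3 remove [xdo] add [ltyx,ayhot] -> 12 lines: cryli uxjeh sdhr ckqs ltyx ayhot izv anuok syqb tclpj akmi kkbx
Hunk 2: at line 5 remove [izv,anuok] add [mqaug] -> 11 lines: cryli uxjeh sdhr ckqs ltyx ayhot mqaug syqb tclpj akmi kkbx
Hunk 3: at line 1 remove [uxjeh,sdhr] add [cfk] -> 10 lines: cryli cfk ckqs ltyx ayhot mqaug syqb tclpj akmi kkbx
Hunk 4: at line 2 remove [ckqs,ltyx,ayhot] add [cyxga] -> 8 lines: cryli cfk cyxga mqaug syqb tclpj akmi kkbx
Hunk 5: at line 2 remove [mqaug,syqb,tclpj] add [qrck,nzp,ikdof] -> 8 lines: cryli cfk cyxga qrck nzp ikdof akmi kkbx
Hunk 6: at line 2 remove [qrck,nzp] add [hzgc,uyby] -> 8 lines: cryli cfk cyxga hzgc uyby ikdof akmi kkbx
Hunk 7: at line 3 remove [uyby,ikdof] add [jozp,ikd,kgz] -> 9 lines: cryli cfk cyxga hzgc jozp ikd kgz akmi kkbx
Final line 5: jozp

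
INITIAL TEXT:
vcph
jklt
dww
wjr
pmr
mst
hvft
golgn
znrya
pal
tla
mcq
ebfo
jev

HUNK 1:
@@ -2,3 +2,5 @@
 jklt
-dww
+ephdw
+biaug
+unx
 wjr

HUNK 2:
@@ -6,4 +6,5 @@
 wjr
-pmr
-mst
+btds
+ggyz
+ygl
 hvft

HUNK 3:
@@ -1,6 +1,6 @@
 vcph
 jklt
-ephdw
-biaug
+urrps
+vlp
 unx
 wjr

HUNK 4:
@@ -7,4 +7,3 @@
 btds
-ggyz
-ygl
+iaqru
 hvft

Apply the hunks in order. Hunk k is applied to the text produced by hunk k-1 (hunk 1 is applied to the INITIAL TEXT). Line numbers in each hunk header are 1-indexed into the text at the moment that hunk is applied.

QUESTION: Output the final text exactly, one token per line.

Answer: vcph
jklt
urrps
vlp
unx
wjr
btds
iaqru
hvft
golgn
znrya
pal
tla
mcq
ebfo
jev

Derivation:
Hunk 1: at line 2 remove [dww] add [ephdw,biaug,unx] -> 16 lines: vcph jklt ephdw biaug unx wjr pmr mst hvft golgn znrya pal tla mcq ebfo jev
Hunk 2: at line 6 remove [pmr,mst] add [btds,ggyz,ygl] -> 17 lines: vcph jklt ephdw biaug unx wjr btds ggyz ygl hvft golgn znrya pal tla mcq ebfo jev
Hunk 3: at line 1 remove [ephdw,biaug] add [urrps,vlp] -> 17 lines: vcph jklt urrps vlp unx wjr btds ggyz ygl hvft golgn znrya pal tla mcq ebfo jev
Hunk 4: at line 7 remove [ggyz,ygl] add [iaqru] -> 16 lines: vcph jklt urrps vlp unx wjr btds iaqru hvft golgn znrya pal tla mcq ebfo jev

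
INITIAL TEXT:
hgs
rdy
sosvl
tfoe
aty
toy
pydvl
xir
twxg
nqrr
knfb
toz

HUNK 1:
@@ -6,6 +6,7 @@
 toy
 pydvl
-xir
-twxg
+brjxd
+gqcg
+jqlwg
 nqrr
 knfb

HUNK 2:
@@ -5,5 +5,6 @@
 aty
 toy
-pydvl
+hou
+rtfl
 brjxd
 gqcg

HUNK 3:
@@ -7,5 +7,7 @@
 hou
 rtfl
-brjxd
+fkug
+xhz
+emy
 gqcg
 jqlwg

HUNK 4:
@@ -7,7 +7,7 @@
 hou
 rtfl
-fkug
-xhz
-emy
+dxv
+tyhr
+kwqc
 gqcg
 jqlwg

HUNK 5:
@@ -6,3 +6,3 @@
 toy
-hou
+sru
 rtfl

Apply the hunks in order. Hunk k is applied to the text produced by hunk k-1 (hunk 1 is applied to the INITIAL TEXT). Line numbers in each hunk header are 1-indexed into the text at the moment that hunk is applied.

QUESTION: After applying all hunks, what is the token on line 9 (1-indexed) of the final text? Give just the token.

Answer: dxv

Derivation:
Hunk 1: at line 6 remove [xir,twxg] add [brjxd,gqcg,jqlwg] -> 13 lines: hgs rdy sosvl tfoe aty toy pydvl brjxd gqcg jqlwg nqrr knfb toz
Hunk 2: at line 5 remove [pydvl] add [hou,rtfl] -> 14 lines: hgs rdy sosvl tfoe aty toy hou rtfl brjxd gqcg jqlwg nqrr knfb toz
Hunk 3: at line 7 remove [brjxd] add [fkug,xhz,emy] -> 16 lines: hgs rdy sosvl tfoe aty toy hou rtfl fkug xhz emy gqcg jqlwg nqrr knfb toz
Hunk 4: at line 7 remove [fkug,xhz,emy] add [dxv,tyhr,kwqc] -> 16 lines: hgs rdy sosvl tfoe aty toy hou rtfl dxv tyhr kwqc gqcg jqlwg nqrr knfb toz
Hunk 5: at line 6 remove [hou] add [sru] -> 16 lines: hgs rdy sosvl tfoe aty toy sru rtfl dxv tyhr kwqc gqcg jqlwg nqrr knfb toz
Final line 9: dxv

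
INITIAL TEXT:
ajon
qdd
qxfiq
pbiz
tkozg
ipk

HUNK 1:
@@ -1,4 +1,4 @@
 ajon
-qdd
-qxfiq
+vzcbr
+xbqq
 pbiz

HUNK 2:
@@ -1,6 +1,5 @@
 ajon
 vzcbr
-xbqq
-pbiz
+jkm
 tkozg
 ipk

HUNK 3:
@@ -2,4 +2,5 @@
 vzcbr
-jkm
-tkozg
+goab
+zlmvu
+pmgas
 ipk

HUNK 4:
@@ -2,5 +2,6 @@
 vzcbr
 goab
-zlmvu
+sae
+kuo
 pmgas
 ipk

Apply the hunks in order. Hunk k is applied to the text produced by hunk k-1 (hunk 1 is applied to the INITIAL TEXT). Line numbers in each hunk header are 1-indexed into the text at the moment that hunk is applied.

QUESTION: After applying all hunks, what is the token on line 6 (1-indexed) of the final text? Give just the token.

Answer: pmgas

Derivation:
Hunk 1: at line 1 remove [qdd,qxfiq] add [vzcbr,xbqq] -> 6 lines: ajon vzcbr xbqq pbiz tkozg ipk
Hunk 2: at line 1 remove [xbqq,pbiz] add [jkm] -> 5 lines: ajon vzcbr jkm tkozg ipk
Hunk 3: at line 2 remove [jkm,tkozg] add [goab,zlmvu,pmgas] -> 6 lines: ajon vzcbr goab zlmvu pmgas ipk
Hunk 4: at line 2 remove [zlmvu] add [sae,kuo] -> 7 lines: ajon vzcbr goab sae kuo pmgas ipk
Final line 6: pmgas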